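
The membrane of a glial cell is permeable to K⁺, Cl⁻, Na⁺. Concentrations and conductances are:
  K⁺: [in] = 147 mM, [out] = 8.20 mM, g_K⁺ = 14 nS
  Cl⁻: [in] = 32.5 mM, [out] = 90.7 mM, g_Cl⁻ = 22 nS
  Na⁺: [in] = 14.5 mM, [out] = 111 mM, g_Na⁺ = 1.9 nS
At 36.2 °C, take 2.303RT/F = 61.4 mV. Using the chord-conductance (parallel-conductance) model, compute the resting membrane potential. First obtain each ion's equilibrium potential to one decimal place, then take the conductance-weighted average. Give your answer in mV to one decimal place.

-41.6 mV

E_K⁺ = (61.4/1)·log₁₀(8.20/147) = -77.0 mV
E_Cl⁻ = (61.4/-1)·log₁₀(90.7/32.5) = -27.4 mV
E_Na⁺ = (61.4/1)·log₁₀(111/14.5) = 54.3 mV
Vm = (Σ gᵢEᵢ)/(Σ gᵢ) = (14·-77.0 + 22·-27.4 + 1.9·54.3) / (14 + 22 + 1.9)
= -1577.63 / 37.9 = -41.63 mV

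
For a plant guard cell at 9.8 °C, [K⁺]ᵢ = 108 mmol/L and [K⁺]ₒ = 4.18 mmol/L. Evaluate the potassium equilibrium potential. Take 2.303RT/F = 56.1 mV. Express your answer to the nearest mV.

E = (56.1/z) · log₁₀([K⁺]_out/[K⁺]_in) with z = +1.
= (56.1/1) · log₁₀(4.18/108) = 56.10 · log₁₀(0.0387)
= 56.10 · (-1.4122) = -79.23 mV

-79 mV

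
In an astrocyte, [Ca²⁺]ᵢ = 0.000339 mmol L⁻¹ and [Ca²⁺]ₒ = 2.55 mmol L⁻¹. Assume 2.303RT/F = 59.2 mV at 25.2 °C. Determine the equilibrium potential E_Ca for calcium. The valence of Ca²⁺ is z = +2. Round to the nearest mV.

115 mV

E = (59.2/z) · log₁₀([Ca²⁺]_out/[Ca²⁺]_in) with z = +2.
= (59.2/2) · log₁₀(2.55/0.000339) = 29.60 · log₁₀(7522)
= 29.60 · (3.8763) = 114.74 mV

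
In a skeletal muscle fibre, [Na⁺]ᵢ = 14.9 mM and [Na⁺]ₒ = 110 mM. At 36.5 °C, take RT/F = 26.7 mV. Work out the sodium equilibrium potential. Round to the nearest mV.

53 mV

E = (26.7/z) · ln([Na⁺]_out/[Na⁺]_in) with z = +1.
= (26.7/1) · ln(110/14.9) = 26.70 · ln(7.383)
= 26.70 · (1.9991) = 53.38 mV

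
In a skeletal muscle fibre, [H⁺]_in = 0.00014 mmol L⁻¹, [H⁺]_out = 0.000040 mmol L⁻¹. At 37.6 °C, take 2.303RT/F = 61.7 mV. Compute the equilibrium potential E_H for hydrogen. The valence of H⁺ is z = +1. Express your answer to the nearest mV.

E = (61.7/z) · log₁₀([H⁺]_out/[H⁺]_in) with z = +1.
= (61.7/1) · log₁₀(0.000040/0.00014) = 61.70 · log₁₀(0.2857)
= 61.70 · (-0.5441) = -33.57 mV

-34 mV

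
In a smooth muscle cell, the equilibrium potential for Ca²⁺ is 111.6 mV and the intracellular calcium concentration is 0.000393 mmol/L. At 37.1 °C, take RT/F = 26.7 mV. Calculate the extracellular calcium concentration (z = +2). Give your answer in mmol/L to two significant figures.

1.7 mmol/L

Nernst: E = (26.7/2) · ln([out]/[in]), so ln([out]/[in]) = 111.6 × 2 / 26.7 = 8.3596.
[out]/[in] = e^(8.3596) = 4271.
[out] = 4271 × 0.000393 = 1.678 mmol/L.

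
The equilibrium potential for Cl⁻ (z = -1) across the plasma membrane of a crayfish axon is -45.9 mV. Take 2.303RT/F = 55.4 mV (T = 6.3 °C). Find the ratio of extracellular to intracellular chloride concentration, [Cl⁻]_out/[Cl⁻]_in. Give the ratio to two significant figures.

log₁₀([out]/[in]) = E·z/(55.4) = -45.9 × -1 / 55.4 = 0.8285
[out]/[in] = 10^(0.8285) = 6.738

6.7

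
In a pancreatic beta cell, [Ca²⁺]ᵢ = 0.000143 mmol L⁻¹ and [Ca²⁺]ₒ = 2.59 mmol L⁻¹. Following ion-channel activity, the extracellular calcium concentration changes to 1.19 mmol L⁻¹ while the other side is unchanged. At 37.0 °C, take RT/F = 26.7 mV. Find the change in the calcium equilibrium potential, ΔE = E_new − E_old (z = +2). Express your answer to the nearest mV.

-10 mV

E_old = (26.7/2)·ln(2.59/0.000143) = 130.89 mV
E_new = (26.7/2)·ln(1.19/0.000143) = 120.51 mV
ΔE = 120.51 − (130.89) = -10.38 mV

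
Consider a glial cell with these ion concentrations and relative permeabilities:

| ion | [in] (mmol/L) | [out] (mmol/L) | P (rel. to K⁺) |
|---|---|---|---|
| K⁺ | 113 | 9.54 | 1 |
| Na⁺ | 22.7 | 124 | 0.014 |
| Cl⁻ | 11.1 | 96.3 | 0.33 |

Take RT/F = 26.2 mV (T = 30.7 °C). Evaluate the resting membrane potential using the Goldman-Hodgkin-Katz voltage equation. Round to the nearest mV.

Vm = 26.2 · ln[(Σ P·[cation]ₒ + Σ P·[anion]ᵢ) / (Σ P·[cation]ᵢ + Σ P·[anion]ₒ)]
Numerator = 1×9.54 + 0.014×124 + 0.33×11.1 = 14.94
Denominator = 1×113 + 0.014×22.7 + 0.33×96.3 = 145.1
Vm = 26.2 · ln(0.10296) = 26.2 × (-2.2734) = -59.56 mV

-60 mV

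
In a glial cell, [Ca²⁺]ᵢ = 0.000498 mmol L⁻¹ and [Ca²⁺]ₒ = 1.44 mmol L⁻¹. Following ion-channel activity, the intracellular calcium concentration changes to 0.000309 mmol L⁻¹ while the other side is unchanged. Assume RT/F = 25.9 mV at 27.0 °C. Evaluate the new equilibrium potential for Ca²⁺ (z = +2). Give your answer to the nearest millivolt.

109 mV

After the shift: [Ca²⁺]_out = 1.44, [Ca²⁺]_in = 0.000309 mmol L⁻¹.
E_new = (25.9/2)·ln(1.44/0.000309) = 12.95 · (8.4468) = 109.39 mV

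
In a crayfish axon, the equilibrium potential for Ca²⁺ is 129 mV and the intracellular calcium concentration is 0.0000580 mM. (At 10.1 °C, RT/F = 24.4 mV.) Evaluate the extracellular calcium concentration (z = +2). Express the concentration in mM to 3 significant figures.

2.27 mM

Nernst: E = (24.4/2) · ln([out]/[in]), so ln([out]/[in]) = 129.0 × 2 / 24.4 = 10.5738.
[out]/[in] = e^(10.5738) = 3.91e+04.
[out] = 3.91e+04 × 0.0000580 = 2.268 mM.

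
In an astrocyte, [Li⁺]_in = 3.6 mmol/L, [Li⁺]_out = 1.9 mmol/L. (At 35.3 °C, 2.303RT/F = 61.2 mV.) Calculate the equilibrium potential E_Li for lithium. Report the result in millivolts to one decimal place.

E = (61.2/z) · log₁₀([Li⁺]_out/[Li⁺]_in) with z = +1.
= (61.2/1) · log₁₀(1.9/3.6) = 61.20 · log₁₀(0.5278)
= 61.20 · (-0.2775) = -16.99 mV

-17.0 mV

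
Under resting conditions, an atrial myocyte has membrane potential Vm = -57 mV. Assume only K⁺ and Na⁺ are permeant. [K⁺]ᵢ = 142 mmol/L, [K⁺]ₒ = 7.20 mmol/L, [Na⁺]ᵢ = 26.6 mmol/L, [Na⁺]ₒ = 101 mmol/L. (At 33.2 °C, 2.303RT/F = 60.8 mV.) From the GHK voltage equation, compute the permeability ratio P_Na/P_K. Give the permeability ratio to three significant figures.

Let α = P_Na/P_K. GHK: Vm = 60.8·log₁₀[(Kₒ + α·Naₒ)/(Kᵢ + α·Naᵢ)].
10^(Vm/60.8) = 10^(-57.0/60.8) = 0.11548
So 0.11548·(Kᵢ + α·Naᵢ) = Kₒ + α·Naₒ → α = (0.11548·142.0 − 7.2) / (101.0 − 0.11548·26.6)
α = (16.4 − 7.2) / (101.0 − 3.072) = 9.198/97.93 = 0.09392

0.0939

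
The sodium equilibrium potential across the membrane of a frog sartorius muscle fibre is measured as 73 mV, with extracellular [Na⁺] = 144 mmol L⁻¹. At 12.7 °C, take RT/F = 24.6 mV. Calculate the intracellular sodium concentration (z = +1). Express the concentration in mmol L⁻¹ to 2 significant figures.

Nernst: E = (24.6/1) · ln([out]/[in]), so ln([out]/[in]) = 73.0 × 1 / 24.6 = 2.9675.
[out]/[in] = e^(2.9675) = 19.44.
[in] = 144 / 19.44 = 7.406 mmol L⁻¹.

7.4 mmol L⁻¹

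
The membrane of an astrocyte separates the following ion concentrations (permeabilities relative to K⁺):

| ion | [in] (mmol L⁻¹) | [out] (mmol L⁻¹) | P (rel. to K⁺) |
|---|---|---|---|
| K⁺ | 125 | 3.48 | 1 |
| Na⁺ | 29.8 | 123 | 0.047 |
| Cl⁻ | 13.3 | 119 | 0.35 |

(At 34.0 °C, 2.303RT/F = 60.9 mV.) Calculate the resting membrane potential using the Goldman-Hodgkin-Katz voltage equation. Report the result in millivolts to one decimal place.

-65.9 mV

Vm = 60.9 · log₁₀[(Σ P·[cation]ₒ + Σ P·[anion]ᵢ) / (Σ P·[cation]ᵢ + Σ P·[anion]ₒ)]
Numerator = 1×3.48 + 0.047×123 + 0.35×13.3 = 13.92
Denominator = 1×125 + 0.047×29.8 + 0.35×119 = 168.1
Vm = 60.9 · log₁₀(0.082808) = 60.9 × (-1.0819) = -65.89 mV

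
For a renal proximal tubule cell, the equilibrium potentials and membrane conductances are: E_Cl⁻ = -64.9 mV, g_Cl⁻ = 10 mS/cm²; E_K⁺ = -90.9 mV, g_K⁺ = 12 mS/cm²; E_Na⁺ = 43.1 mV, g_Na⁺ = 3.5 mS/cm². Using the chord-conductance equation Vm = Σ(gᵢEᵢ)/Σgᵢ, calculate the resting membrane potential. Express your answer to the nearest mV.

-62 mV

Σ gᵢEᵢ = 10·(-64.9) + 12·(-90.9) + 3.5·(43.1) = -1588.95
Σ gᵢ = 10 + 12 + 3.5 = 25.5
Vm = -1588.95 / 25.5 = -62.31 mV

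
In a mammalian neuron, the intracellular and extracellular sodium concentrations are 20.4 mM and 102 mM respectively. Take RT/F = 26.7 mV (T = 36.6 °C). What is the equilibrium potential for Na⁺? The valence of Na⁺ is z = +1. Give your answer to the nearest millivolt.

43 mV

E = (26.7/z) · ln([Na⁺]_out/[Na⁺]_in) with z = +1.
= (26.7/1) · ln(102/20.4) = 26.70 · ln(5)
= 26.70 · (1.6094) = 42.97 mV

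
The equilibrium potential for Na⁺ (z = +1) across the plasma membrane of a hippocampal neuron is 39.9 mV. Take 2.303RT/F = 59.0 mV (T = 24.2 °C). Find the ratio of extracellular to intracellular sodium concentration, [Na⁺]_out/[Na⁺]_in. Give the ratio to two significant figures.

4.7

log₁₀([out]/[in]) = E·z/(59.0) = 39.9 × 1 / 59.0 = 0.6763
[out]/[in] = 10^(0.6763) = 4.745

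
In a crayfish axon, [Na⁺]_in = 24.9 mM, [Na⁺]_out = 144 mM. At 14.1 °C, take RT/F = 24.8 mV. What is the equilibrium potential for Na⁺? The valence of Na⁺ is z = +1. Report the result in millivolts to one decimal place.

E = (24.8/z) · ln([Na⁺]_out/[Na⁺]_in) with z = +1.
= (24.8/1) · ln(144/24.9) = 24.80 · ln(5.783)
= 24.80 · (1.7549) = 43.52 mV

43.5 mV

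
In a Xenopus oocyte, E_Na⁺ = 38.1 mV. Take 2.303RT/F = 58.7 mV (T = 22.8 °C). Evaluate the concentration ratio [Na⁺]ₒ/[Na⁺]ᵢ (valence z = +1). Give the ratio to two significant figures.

4.5

log₁₀([out]/[in]) = E·z/(58.7) = 38.1 × 1 / 58.7 = 0.6491
[out]/[in] = 10^(0.6491) = 4.457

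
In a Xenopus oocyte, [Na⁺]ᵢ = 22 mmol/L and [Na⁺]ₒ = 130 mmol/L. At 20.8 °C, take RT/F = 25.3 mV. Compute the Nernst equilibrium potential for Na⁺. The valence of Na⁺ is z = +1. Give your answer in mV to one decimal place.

44.9 mV

E = (25.3/z) · ln([Na⁺]_out/[Na⁺]_in) with z = +1.
= (25.3/1) · ln(130/22) = 25.30 · ln(5.909)
= 25.30 · (1.7765) = 44.95 mV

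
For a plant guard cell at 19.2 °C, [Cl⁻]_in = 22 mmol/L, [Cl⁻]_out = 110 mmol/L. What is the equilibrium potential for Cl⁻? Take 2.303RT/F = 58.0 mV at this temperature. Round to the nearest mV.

E = (58.0/z) · log₁₀([Cl⁻]_out/[Cl⁻]_in) with z = -1.
For an anion, dividing by z = -1 reverses the sign.
= (58.0/-1) · log₁₀(110/22) = -58.00 · log₁₀(5)
= -58.00 · (0.6990) = -40.54 mV

-41 mV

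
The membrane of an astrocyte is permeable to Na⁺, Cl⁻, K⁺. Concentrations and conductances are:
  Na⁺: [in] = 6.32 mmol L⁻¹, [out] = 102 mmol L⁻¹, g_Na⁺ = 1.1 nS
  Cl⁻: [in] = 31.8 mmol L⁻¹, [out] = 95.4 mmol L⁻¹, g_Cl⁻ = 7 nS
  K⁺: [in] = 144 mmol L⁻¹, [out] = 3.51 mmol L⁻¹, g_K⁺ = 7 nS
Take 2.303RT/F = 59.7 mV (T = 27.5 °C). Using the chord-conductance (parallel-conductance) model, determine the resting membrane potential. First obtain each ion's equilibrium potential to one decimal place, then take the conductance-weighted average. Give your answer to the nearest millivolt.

E_Na⁺ = (59.7/1)·log₁₀(102/6.32) = 72.1 mV
E_Cl⁻ = (59.7/-1)·log₁₀(95.4/31.8) = -28.5 mV
E_K⁺ = (59.7/1)·log₁₀(3.51/144) = -96.3 mV
Vm = (Σ gᵢEᵢ)/(Σ gᵢ) = (1.1·72.1 + 7·-28.5 + 7·-96.3) / (1.1 + 7 + 7)
= -794.29 / 15.1 = -52.60 mV

-53 mV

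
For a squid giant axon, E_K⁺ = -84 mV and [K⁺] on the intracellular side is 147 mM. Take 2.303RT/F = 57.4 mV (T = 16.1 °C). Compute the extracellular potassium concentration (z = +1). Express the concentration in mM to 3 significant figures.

Nernst: E = (57.4/1) · log₁₀([out]/[in]), so log₁₀([out]/[in]) = -84.0 × 1 / 57.4 = -1.4634.
[out]/[in] = 10^(-1.4634) = 0.0344.
[out] = 0.0344 × 147 = 5.057 mM.

5.06 mM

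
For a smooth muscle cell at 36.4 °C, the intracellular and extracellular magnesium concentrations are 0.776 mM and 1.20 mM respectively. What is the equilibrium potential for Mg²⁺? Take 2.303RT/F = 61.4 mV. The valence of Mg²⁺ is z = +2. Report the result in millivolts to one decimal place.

E = (61.4/z) · log₁₀([Mg²⁺]_out/[Mg²⁺]_in) with z = +2.
= (61.4/2) · log₁₀(1.20/0.776) = 30.70 · log₁₀(1.546)
= 30.70 · (0.1893) = 5.81 mV

5.8 mV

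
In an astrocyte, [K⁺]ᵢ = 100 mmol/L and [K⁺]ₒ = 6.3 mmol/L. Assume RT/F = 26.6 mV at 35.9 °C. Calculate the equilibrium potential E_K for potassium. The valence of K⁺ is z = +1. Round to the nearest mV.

E = (26.6/z) · ln([K⁺]_out/[K⁺]_in) with z = +1.
= (26.6/1) · ln(6.3/100) = 26.60 · ln(0.063)
= 26.60 · (-2.7646) = -73.54 mV

-74 mV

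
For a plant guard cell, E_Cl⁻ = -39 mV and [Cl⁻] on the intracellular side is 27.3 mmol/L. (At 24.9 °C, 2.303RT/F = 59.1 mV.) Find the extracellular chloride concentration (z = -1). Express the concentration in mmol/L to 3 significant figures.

Nernst: E = (59.1/-1) · log₁₀([out]/[in]), so log₁₀([out]/[in]) = -39.0 × -1 / 59.1 = 0.6599.
[out]/[in] = 10^(0.6599) = 4.57.
[out] = 4.57 × 27.3 = 124.8 mmol/L.

125 mmol/L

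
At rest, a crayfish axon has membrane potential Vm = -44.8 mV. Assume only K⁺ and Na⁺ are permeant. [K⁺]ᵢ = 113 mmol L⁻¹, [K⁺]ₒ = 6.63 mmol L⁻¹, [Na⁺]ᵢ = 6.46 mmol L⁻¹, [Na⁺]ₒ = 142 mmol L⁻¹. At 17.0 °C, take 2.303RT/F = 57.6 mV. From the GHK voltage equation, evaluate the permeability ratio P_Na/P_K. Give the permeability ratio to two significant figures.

Let α = P_Na/P_K. GHK: Vm = 57.6·log₁₀[(Kₒ + α·Naₒ)/(Kᵢ + α·Naᵢ)].
10^(Vm/57.6) = 10^(-44.8/57.6) = 0.16681
So 0.16681·(Kᵢ + α·Naᵢ) = Kₒ + α·Naₒ → α = (0.16681·113.0 − 6.63) / (142.0 − 0.16681·6.46)
α = (18.85 − 6.63) / (142.0 − 1.078) = 12.22/140.9 = 0.08671

0.087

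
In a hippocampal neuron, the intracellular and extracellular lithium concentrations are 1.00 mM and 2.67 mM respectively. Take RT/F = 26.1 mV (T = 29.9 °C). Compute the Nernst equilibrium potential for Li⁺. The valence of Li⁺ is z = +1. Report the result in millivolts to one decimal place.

25.6 mV

E = (26.1/z) · ln([Li⁺]_out/[Li⁺]_in) with z = +1.
= (26.1/1) · ln(2.67/1.00) = 26.10 · ln(2.67)
= 26.10 · (0.9821) = 25.63 mV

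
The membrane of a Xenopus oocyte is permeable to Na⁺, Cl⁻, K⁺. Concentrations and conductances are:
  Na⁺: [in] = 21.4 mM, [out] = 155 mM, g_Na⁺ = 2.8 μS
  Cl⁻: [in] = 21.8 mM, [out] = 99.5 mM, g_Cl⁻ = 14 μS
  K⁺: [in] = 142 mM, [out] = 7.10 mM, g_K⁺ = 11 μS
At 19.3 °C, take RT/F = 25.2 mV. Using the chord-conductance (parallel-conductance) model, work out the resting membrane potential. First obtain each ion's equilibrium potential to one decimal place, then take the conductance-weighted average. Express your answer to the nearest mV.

E_Na⁺ = (25.2/1)·ln(155/21.4) = 49.9 mV
E_Cl⁻ = (25.2/-1)·ln(99.5/21.8) = -38.3 mV
E_K⁺ = (25.2/1)·ln(7.10/142) = -75.5 mV
Vm = (Σ gᵢEᵢ)/(Σ gᵢ) = (2.8·49.9 + 14·-38.3 + 11·-75.5) / (2.8 + 14 + 11)
= -1226.98 / 27.8 = -44.14 mV

-44 mV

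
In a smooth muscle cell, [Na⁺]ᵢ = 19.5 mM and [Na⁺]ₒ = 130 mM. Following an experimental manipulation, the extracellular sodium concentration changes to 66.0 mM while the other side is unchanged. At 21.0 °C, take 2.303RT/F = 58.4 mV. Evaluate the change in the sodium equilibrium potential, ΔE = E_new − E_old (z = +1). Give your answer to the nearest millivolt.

E_old = (58.4/1)·log₁₀(130/19.5) = 48.12 mV
E_new = (58.4/1)·log₁₀(66.0/19.5) = 30.92 mV
ΔE = 30.92 − (48.12) = -17.19 mV

-17 mV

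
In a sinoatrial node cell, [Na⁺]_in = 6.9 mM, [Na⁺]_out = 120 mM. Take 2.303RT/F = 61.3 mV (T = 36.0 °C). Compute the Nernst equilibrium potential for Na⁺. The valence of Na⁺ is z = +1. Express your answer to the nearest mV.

76 mV

E = (61.3/z) · log₁₀([Na⁺]_out/[Na⁺]_in) with z = +1.
= (61.3/1) · log₁₀(120/6.9) = 61.30 · log₁₀(17.39)
= 61.30 · (1.2403) = 76.03 mV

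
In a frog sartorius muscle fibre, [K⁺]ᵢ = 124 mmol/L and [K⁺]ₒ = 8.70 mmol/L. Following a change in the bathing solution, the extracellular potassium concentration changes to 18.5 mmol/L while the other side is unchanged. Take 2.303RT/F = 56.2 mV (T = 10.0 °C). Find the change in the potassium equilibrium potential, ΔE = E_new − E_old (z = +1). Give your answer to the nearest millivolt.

E_old = (56.2/1)·log₁₀(8.70/124) = -64.85 mV
E_new = (56.2/1)·log₁₀(18.5/124) = -46.44 mV
ΔE = -46.44 − (-64.85) = 18.41 mV

18 mV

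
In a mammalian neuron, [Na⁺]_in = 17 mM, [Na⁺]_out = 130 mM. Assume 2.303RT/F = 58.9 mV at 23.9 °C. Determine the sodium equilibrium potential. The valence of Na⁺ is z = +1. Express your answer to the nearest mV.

E = (58.9/z) · log₁₀([Na⁺]_out/[Na⁺]_in) with z = +1.
= (58.9/1) · log₁₀(130/17) = 58.90 · log₁₀(7.647)
= 58.90 · (0.8835) = 52.04 mV

52 mV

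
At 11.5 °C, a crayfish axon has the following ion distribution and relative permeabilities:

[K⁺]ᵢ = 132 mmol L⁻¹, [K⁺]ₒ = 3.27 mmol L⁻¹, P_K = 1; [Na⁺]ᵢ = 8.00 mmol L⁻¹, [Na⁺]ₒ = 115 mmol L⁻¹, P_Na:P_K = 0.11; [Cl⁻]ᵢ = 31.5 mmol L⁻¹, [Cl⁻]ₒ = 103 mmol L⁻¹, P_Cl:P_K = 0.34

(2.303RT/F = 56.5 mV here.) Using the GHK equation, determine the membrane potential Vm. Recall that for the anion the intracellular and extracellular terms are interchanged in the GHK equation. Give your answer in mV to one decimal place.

Vm = 56.5 · log₁₀[(Σ P·[cation]ₒ + Σ P·[anion]ᵢ) / (Σ P·[cation]ᵢ + Σ P·[anion]ₒ)]
Numerator = 1×3.27 + 0.11×115 + 0.34×31.5 = 26.63
Denominator = 1×132 + 0.11×8.00 + 0.34×103 = 167.9
Vm = 56.5 · log₁₀(0.15861) = 56.5 × (-0.7997) = -45.18 mV

-45.2 mV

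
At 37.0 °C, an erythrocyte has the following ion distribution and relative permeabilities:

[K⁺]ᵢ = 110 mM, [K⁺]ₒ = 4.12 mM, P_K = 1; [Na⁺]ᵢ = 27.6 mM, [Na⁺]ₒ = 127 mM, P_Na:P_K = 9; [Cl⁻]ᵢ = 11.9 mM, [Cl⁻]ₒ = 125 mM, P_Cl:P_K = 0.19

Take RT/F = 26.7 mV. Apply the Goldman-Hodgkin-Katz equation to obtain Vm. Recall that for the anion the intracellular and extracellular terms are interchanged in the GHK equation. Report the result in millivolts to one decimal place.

29.4 mV

Vm = 26.7 · ln[(Σ P·[cation]ₒ + Σ P·[anion]ᵢ) / (Σ P·[cation]ᵢ + Σ P·[anion]ₒ)]
Numerator = 1×4.12 + 9×127 + 0.19×11.9 = 1149
Denominator = 1×110 + 9×27.6 + 0.19×125 = 382.1
Vm = 26.7 · ln(3.0077) = 26.7 × (1.1012) = 29.40 mV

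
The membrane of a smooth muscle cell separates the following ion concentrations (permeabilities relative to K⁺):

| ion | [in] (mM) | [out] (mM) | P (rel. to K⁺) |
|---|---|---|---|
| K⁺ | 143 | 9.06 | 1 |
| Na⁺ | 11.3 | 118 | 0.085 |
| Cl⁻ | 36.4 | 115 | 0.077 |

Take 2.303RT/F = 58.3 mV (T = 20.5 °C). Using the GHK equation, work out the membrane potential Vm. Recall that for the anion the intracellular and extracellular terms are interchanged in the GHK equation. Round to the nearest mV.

Vm = 58.3 · log₁₀[(Σ P·[cation]ₒ + Σ P·[anion]ᵢ) / (Σ P·[cation]ᵢ + Σ P·[anion]ₒ)]
Numerator = 1×9.06 + 0.085×118 + 0.077×36.4 = 21.89
Denominator = 1×143 + 0.085×11.3 + 0.077×115 = 152.8
Vm = 58.3 · log₁₀(0.14326) = 58.3 × (-0.8439) = -49.20 mV

-49 mV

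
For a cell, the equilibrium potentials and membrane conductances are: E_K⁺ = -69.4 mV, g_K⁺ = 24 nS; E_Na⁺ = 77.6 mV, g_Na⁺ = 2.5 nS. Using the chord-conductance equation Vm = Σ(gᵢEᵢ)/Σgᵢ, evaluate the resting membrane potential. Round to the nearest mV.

-56 mV

Σ gᵢEᵢ = 24·(-69.4) + 2.5·(77.6) = -1471.60
Σ gᵢ = 24 + 2.5 = 26.5
Vm = -1471.60 / 26.5 = -55.53 mV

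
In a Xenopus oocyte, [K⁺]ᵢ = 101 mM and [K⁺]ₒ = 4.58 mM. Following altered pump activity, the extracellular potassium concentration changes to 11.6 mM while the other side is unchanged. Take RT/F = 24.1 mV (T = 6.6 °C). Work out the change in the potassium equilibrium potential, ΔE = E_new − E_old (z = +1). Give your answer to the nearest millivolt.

E_old = (24.1/1)·ln(4.58/101) = -74.55 mV
E_new = (24.1/1)·ln(11.6/101) = -52.16 mV
ΔE = -52.16 − (-74.55) = 22.40 mV

22 mV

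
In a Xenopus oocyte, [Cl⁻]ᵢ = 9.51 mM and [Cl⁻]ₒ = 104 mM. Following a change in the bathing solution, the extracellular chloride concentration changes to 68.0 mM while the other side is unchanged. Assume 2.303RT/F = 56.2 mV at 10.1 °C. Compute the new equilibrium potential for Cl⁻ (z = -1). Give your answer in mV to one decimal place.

-48.0 mV

After the shift: [Cl⁻]_out = 68.0, [Cl⁻]_in = 9.51 mM.
E_new = (56.2/-1)·log₁₀(68.0/9.51) = -56.20 · (0.8543) = -48.01 mV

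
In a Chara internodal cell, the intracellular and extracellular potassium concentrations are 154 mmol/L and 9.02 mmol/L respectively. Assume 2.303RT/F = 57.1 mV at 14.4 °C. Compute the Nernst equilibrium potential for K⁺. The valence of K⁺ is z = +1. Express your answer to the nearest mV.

E = (57.1/z) · log₁₀([K⁺]_out/[K⁺]_in) with z = +1.
= (57.1/1) · log₁₀(9.02/154) = 57.10 · log₁₀(0.05857)
= 57.10 · (-1.2323) = -70.37 mV

-70 mV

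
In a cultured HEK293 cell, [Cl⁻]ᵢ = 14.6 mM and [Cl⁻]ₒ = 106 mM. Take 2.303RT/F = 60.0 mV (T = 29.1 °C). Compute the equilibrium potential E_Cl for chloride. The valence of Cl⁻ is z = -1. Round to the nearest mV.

E = (60.0/z) · log₁₀([Cl⁻]_out/[Cl⁻]_in) with z = -1.
For an anion, dividing by z = -1 reverses the sign.
= (60.0/-1) · log₁₀(106/14.6) = -60.00 · log₁₀(7.26)
= -60.00 · (0.8610) = -51.66 mV

-52 mV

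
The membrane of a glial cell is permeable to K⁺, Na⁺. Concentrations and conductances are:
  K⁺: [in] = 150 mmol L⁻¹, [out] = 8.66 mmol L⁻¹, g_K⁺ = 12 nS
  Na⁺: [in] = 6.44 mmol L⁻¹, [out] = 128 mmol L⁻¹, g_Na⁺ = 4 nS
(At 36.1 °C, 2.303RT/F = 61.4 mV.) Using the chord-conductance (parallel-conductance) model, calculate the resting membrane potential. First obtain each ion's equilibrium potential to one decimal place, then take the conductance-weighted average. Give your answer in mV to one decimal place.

-37.1 mV

E_K⁺ = (61.4/1)·log₁₀(8.66/150) = -76.0 mV
E_Na⁺ = (61.4/1)·log₁₀(128/6.44) = 79.7 mV
Vm = (Σ gᵢEᵢ)/(Σ gᵢ) = (12·-76.0 + 4·79.7) / (12 + 4)
= -593.20 / 16 = -37.08 mV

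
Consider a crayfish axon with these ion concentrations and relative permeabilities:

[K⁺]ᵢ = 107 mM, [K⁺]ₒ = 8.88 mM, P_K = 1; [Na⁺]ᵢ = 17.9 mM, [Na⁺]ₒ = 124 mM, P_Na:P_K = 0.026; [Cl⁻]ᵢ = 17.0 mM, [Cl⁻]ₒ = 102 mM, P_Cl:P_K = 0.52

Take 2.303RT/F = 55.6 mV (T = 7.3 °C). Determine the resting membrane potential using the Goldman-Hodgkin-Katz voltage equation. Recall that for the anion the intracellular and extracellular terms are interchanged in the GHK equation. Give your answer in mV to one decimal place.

Vm = 55.6 · log₁₀[(Σ P·[cation]ₒ + Σ P·[anion]ᵢ) / (Σ P·[cation]ᵢ + Σ P·[anion]ₒ)]
Numerator = 1×8.88 + 0.026×124 + 0.52×17.0 = 20.94
Denominator = 1×107 + 0.026×17.9 + 0.52×102 = 160.5
Vm = 55.6 · log₁₀(0.13049) = 55.6 × (-0.8844) = -49.17 mV

-49.2 mV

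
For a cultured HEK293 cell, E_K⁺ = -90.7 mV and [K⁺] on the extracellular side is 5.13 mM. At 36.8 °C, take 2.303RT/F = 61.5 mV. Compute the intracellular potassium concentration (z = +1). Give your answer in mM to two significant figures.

Nernst: E = (61.5/1) · log₁₀([out]/[in]), so log₁₀([out]/[in]) = -90.7 × 1 / 61.5 = -1.4748.
[out]/[in] = 10^(-1.4748) = 0.03351.
[in] = 5.13 / 0.03351 = 153.1 mM.

150 mM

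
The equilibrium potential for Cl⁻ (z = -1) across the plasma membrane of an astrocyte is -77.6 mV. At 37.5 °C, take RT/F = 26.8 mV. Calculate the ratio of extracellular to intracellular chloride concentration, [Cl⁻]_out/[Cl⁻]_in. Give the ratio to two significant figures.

ln([out]/[in]) = E·z/(26.8) = -77.6 × -1 / 26.8 = 2.8955
[out]/[in] = e^(2.8955) = 18.09

18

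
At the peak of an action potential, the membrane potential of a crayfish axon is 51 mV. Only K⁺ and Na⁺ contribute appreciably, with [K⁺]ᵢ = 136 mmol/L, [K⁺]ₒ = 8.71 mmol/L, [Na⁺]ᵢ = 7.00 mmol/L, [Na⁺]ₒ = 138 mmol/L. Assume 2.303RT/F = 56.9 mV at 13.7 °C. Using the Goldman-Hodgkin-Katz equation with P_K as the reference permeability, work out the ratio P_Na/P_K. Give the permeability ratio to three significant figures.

12.8

Let α = P_Na/P_K. GHK: Vm = 56.9·log₁₀[(Kₒ + α·Naₒ)/(Kᵢ + α·Naᵢ)].
10^(Vm/56.9) = 10^(51.0/56.9) = 7.8761
So 7.8761·(Kᵢ + α·Naᵢ) = Kₒ + α·Naₒ → α = (7.8761·136.0 − 8.71) / (138.0 − 7.8761·7.0)
α = (1071 − 8.71) / (138.0 − 55.13) = 1062/82.87 = 12.82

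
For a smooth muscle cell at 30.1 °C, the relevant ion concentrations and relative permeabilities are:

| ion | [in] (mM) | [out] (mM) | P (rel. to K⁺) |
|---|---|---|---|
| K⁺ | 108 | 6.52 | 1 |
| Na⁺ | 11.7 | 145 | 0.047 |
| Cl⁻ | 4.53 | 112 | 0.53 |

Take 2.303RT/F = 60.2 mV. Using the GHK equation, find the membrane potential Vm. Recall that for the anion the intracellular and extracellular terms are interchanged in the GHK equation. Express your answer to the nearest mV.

Vm = 60.2 · log₁₀[(Σ P·[cation]ₒ + Σ P·[anion]ᵢ) / (Σ P·[cation]ᵢ + Σ P·[anion]ₒ)]
Numerator = 1×6.52 + 0.047×145 + 0.53×4.53 = 15.74
Denominator = 1×108 + 0.047×11.7 + 0.53×112 = 167.9
Vm = 60.2 · log₁₀(0.093716) = 60.2 × (-1.0282) = -61.90 mV

-62 mV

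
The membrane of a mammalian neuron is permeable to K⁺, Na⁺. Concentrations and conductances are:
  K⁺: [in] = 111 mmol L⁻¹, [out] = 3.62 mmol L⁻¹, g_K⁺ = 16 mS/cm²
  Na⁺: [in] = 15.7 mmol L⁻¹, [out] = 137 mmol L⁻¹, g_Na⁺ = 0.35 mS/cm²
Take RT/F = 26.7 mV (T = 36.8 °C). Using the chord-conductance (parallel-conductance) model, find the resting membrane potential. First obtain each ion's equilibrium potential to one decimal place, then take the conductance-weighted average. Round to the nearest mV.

E_K⁺ = (26.7/1)·ln(3.62/111) = -91.4 mV
E_Na⁺ = (26.7/1)·ln(137/15.7) = 57.8 mV
Vm = (Σ gᵢEᵢ)/(Σ gᵢ) = (16·-91.4 + 0.35·57.8) / (16 + 0.35)
= -1442.17 / 16.35 = -88.21 mV

-88 mV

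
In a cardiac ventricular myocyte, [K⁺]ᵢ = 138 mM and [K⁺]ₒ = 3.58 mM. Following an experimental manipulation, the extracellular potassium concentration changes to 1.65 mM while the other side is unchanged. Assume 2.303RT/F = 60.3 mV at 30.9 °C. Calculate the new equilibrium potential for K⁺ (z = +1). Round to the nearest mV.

-116 mV

After the shift: [K⁺]_out = 1.65, [K⁺]_in = 138 mM.
E_new = (60.3/1)·log₁₀(1.65/138) = 60.30 · (-1.9224) = -115.92 mV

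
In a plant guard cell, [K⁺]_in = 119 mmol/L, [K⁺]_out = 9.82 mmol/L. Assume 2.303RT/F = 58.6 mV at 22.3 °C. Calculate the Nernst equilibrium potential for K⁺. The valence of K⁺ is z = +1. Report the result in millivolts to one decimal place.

E = (58.6/z) · log₁₀([K⁺]_out/[K⁺]_in) with z = +1.
= (58.6/1) · log₁₀(9.82/119) = 58.60 · log₁₀(0.08252)
= 58.60 · (-1.0834) = -63.49 mV

-63.5 mV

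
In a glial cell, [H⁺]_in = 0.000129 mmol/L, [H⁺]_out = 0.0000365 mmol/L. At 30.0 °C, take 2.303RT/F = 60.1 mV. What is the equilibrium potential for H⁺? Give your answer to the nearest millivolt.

E = (60.1/z) · log₁₀([H⁺]_out/[H⁺]_in) with z = +1.
= (60.1/1) · log₁₀(0.0000365/0.000129) = 60.10 · log₁₀(0.2829)
= 60.10 · (-0.5483) = -32.95 mV

-33 mV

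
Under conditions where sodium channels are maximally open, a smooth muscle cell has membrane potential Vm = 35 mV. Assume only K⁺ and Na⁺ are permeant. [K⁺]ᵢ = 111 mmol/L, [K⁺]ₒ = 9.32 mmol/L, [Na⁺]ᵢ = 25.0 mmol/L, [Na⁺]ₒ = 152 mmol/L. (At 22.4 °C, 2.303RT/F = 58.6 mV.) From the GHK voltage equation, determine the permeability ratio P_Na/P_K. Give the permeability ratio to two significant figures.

8.1

Let α = P_Na/P_K. GHK: Vm = 58.6·log₁₀[(Kₒ + α·Naₒ)/(Kᵢ + α·Naᵢ)].
10^(Vm/58.6) = 10^(35.0/58.6) = 3.9561
So 3.9561·(Kᵢ + α·Naᵢ) = Kₒ + α·Naₒ → α = (3.9561·111.0 − 9.32) / (152.0 − 3.9561·25.0)
α = (439.1 − 9.32) / (152.0 − 98.9) = 429.8/53.1 = 8.095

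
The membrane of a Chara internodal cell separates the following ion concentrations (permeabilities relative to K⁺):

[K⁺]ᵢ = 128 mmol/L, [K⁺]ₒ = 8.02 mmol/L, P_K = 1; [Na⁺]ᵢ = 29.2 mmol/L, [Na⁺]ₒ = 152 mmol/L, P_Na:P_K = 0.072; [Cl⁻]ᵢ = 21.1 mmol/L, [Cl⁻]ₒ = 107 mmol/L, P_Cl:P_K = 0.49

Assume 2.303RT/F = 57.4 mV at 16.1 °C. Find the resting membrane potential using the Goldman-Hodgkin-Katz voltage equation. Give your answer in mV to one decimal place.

-45.6 mV

Vm = 57.4 · log₁₀[(Σ P·[cation]ₒ + Σ P·[anion]ᵢ) / (Σ P·[cation]ᵢ + Σ P·[anion]ₒ)]
Numerator = 1×8.02 + 0.072×152 + 0.49×21.1 = 29.3
Denominator = 1×128 + 0.072×29.2 + 0.49×107 = 182.5
Vm = 57.4 · log₁₀(0.16054) = 57.4 × (-0.7944) = -45.60 mV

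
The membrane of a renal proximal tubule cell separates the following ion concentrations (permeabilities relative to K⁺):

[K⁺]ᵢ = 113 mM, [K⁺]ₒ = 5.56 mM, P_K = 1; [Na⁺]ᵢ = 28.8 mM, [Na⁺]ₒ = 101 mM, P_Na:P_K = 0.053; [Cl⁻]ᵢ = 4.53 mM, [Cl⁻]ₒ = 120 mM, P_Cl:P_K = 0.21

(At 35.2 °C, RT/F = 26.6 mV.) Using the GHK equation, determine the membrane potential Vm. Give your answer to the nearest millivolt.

Vm = 26.6 · ln[(Σ P·[cation]ₒ + Σ P·[anion]ᵢ) / (Σ P·[cation]ᵢ + Σ P·[anion]ₒ)]
Numerator = 1×5.56 + 0.053×101 + 0.21×4.53 = 11.86
Denominator = 1×113 + 0.053×28.8 + 0.21×120 = 139.7
Vm = 26.6 · ln(0.084911) = 26.6 × (-2.4662) = -65.60 mV

-66 mV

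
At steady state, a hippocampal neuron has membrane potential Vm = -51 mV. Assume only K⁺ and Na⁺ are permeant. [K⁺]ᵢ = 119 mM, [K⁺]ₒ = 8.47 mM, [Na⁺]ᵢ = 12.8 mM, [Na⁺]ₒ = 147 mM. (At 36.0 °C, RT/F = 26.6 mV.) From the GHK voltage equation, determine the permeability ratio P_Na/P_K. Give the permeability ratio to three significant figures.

Let α = P_Na/P_K. GHK: Vm = 26.6·ln[(Kₒ + α·Naₒ)/(Kᵢ + α·Naᵢ)].
e^(Vm/26.6) = e^(-51.0/26.6) = 0.147
So 0.147·(Kᵢ + α·Naᵢ) = Kₒ + α·Naₒ → α = (0.147·119.0 − 8.47) / (147.0 − 0.147·12.8)
α = (17.49 − 8.47) / (147.0 − 1.882) = 9.024/145.1 = 0.06218

0.0622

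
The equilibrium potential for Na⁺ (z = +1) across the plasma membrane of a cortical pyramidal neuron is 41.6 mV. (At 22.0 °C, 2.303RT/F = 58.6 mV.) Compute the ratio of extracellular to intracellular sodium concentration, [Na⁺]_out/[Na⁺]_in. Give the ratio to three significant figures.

5.13

log₁₀([out]/[in]) = E·z/(58.6) = 41.6 × 1 / 58.6 = 0.7099
[out]/[in] = 10^(0.7099) = 5.127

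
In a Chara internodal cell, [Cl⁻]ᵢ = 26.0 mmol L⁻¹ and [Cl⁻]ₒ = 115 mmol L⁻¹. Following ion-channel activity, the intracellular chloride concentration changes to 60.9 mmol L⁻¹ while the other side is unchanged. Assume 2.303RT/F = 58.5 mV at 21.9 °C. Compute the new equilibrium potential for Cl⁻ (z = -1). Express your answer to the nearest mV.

After the shift: [Cl⁻]_out = 115, [Cl⁻]_in = 60.9 mmol L⁻¹.
E_new = (58.5/-1)·log₁₀(115/60.9) = -58.50 · (0.2761) = -16.15 mV

-16 mV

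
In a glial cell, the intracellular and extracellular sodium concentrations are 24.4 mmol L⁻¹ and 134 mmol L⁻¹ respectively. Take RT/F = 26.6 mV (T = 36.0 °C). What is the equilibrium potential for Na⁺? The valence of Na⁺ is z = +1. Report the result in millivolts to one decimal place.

45.3 mV

E = (26.6/z) · ln([Na⁺]_out/[Na⁺]_in) with z = +1.
= (26.6/1) · ln(134/24.4) = 26.60 · ln(5.492)
= 26.60 · (1.7033) = 45.31 mV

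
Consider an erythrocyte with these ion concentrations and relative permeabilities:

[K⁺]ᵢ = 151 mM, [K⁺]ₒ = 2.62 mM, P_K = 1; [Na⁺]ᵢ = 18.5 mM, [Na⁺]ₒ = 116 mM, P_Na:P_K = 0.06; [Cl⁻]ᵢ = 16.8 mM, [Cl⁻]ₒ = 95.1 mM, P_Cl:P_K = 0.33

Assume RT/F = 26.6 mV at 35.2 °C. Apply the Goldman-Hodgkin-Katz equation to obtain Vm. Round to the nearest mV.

-66 mV

Vm = 26.6 · ln[(Σ P·[cation]ₒ + Σ P·[anion]ᵢ) / (Σ P·[cation]ᵢ + Σ P·[anion]ₒ)]
Numerator = 1×2.62 + 0.06×116 + 0.33×16.8 = 15.12
Denominator = 1×151 + 0.06×18.5 + 0.33×95.1 = 183.5
Vm = 26.6 · ln(0.082423) = 26.6 × (-2.4959) = -66.39 mV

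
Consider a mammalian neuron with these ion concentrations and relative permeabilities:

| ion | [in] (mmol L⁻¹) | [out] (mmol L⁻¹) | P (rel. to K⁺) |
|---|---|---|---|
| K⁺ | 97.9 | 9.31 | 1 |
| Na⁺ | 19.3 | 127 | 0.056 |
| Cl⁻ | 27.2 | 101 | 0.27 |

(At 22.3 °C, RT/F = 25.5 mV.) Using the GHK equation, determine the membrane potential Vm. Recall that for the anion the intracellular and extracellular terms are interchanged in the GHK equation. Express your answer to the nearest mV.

Vm = 25.5 · ln[(Σ P·[cation]ₒ + Σ P·[anion]ᵢ) / (Σ P·[cation]ᵢ + Σ P·[anion]ₒ)]
Numerator = 1×9.31 + 0.056×127 + 0.27×27.2 = 23.77
Denominator = 1×97.9 + 0.056×19.3 + 0.27×101 = 126.3
Vm = 25.5 · ln(0.18824) = 25.5 × (-1.6700) = -42.59 mV

-43 mV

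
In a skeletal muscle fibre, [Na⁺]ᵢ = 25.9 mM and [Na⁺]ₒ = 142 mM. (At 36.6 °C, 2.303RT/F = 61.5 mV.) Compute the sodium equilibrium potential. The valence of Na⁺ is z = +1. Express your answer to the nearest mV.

45 mV

E = (61.5/z) · log₁₀([Na⁺]_out/[Na⁺]_in) with z = +1.
= (61.5/1) · log₁₀(142/25.9) = 61.50 · log₁₀(5.483)
= 61.50 · (0.7390) = 45.45 mV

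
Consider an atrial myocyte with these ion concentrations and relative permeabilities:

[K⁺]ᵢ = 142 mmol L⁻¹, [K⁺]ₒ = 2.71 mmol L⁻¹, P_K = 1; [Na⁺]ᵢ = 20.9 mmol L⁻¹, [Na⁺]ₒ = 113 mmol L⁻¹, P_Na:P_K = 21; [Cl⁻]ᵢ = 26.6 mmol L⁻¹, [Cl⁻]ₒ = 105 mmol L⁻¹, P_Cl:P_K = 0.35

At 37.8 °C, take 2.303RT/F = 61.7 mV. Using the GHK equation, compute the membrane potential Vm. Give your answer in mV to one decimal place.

36.2 mV

Vm = 61.7 · log₁₀[(Σ P·[cation]ₒ + Σ P·[anion]ᵢ) / (Σ P·[cation]ᵢ + Σ P·[anion]ₒ)]
Numerator = 1×2.71 + 21×113 + 0.35×26.6 = 2385
Denominator = 1×142 + 21×20.9 + 0.35×105 = 617.6
Vm = 61.7 · log₁₀(3.8614) = 61.7 × (0.5867) = 36.20 mV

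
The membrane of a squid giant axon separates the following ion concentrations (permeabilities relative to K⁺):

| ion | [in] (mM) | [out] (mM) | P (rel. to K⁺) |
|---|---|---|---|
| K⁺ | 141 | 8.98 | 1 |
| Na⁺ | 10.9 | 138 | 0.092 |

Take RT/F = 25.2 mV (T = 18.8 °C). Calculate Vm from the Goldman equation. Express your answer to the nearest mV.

-47 mV

Vm = 25.2 · ln[(Σ P·[cation]ₒ + Σ P·[anion]ᵢ) / (Σ P·[cation]ᵢ + Σ P·[anion]ₒ)]
Numerator = 1×8.98 + 0.092×138 = 21.68
Denominator = 1×141 + 0.092×10.9 = 142
Vm = 25.2 · ln(0.15264) = 25.2 × (-1.8796) = -47.37 mV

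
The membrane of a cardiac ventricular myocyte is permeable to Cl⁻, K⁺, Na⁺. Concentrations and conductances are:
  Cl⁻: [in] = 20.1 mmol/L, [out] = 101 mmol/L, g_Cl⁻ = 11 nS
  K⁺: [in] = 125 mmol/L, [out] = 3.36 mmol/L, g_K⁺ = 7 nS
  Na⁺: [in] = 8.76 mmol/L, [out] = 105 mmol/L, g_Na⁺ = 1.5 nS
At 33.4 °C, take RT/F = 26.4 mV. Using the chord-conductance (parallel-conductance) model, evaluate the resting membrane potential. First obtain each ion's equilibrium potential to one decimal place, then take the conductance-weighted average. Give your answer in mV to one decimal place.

E_Cl⁻ = (26.4/-1)·ln(101/20.1) = -42.6 mV
E_K⁺ = (26.4/1)·ln(3.36/125) = -95.5 mV
E_Na⁺ = (26.4/1)·ln(105/8.76) = 65.6 mV
Vm = (Σ gᵢEᵢ)/(Σ gᵢ) = (11·-42.6 + 7·-95.5 + 1.5·65.6) / (11 + 7 + 1.5)
= -1038.70 / 19.5 = -53.27 mV

-53.3 mV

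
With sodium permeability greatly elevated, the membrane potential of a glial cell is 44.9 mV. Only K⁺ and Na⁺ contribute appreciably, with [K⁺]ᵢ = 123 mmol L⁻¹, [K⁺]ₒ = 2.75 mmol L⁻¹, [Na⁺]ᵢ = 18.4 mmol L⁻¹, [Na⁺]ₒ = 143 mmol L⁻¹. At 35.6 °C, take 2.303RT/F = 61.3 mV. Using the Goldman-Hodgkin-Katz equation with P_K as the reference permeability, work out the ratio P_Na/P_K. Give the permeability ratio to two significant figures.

15

Let α = P_Na/P_K. GHK: Vm = 61.3·log₁₀[(Kₒ + α·Naₒ)/(Kᵢ + α·Naᵢ)].
10^(Vm/61.3) = 10^(44.9/61.3) = 5.4009
So 5.4009·(Kᵢ + α·Naᵢ) = Kₒ + α·Naₒ → α = (5.4009·123.0 − 2.75) / (143.0 − 5.4009·18.4)
α = (664.3 − 2.75) / (143.0 − 99.38) = 661.6/43.62 = 15.16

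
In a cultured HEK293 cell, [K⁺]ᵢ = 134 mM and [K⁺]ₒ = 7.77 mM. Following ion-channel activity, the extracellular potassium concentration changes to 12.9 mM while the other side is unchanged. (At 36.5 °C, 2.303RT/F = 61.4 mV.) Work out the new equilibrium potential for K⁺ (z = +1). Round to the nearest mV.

After the shift: [K⁺]_out = 12.9, [K⁺]_in = 134 mM.
E_new = (61.4/1)·log₁₀(12.9/134) = 61.40 · (-1.0165) = -62.41 mV

-62 mV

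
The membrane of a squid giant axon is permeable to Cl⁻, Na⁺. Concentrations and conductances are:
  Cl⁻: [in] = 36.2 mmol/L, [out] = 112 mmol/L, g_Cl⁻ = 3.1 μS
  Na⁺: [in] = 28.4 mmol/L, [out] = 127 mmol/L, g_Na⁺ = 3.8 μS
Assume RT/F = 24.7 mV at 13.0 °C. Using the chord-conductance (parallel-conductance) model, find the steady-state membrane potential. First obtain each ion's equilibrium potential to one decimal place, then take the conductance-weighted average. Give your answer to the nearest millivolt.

8 mV

E_Cl⁻ = (24.7/-1)·ln(112/36.2) = -27.9 mV
E_Na⁺ = (24.7/1)·ln(127/28.4) = 37.0 mV
Vm = (Σ gᵢEᵢ)/(Σ gᵢ) = (3.1·-27.9 + 3.8·37.0) / (3.1 + 3.8)
= 54.11 / 6.9 = 7.84 mV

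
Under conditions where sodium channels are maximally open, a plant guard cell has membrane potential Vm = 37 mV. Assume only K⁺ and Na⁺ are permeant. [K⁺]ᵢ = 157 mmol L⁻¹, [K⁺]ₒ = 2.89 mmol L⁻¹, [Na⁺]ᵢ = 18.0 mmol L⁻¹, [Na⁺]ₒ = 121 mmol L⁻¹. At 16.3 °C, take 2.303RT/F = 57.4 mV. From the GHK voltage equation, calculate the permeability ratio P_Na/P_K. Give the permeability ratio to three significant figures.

Let α = P_Na/P_K. GHK: Vm = 57.4·log₁₀[(Kₒ + α·Naₒ)/(Kᵢ + α·Naᵢ)].
10^(Vm/57.4) = 10^(37.0/57.4) = 4.4116
So 4.4116·(Kᵢ + α·Naᵢ) = Kₒ + α·Naₒ → α = (4.4116·157.0 − 2.89) / (121.0 − 4.4116·18.0)
α = (692.6 − 2.89) / (121.0 − 79.41) = 689.7/41.59 = 16.58

16.6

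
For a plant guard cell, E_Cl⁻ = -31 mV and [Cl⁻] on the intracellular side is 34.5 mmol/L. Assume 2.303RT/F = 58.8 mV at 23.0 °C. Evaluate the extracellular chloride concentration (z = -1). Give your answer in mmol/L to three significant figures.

Nernst: E = (58.8/-1) · log₁₀([out]/[in]), so log₁₀([out]/[in]) = -31.0 × -1 / 58.8 = 0.5272.
[out]/[in] = 10^(0.5272) = 3.367.
[out] = 3.367 × 34.5 = 116.2 mmol/L.

116 mmol/L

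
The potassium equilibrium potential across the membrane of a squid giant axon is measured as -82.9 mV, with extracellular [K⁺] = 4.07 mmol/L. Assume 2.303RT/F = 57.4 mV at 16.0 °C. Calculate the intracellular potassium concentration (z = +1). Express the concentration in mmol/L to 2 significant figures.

110 mmol/L

Nernst: E = (57.4/1) · log₁₀([out]/[in]), so log₁₀([out]/[in]) = -82.9 × 1 / 57.4 = -1.4443.
[out]/[in] = 10^(-1.4443) = 0.03595.
[in] = 4.07 / 0.03595 = 113.2 mmol/L.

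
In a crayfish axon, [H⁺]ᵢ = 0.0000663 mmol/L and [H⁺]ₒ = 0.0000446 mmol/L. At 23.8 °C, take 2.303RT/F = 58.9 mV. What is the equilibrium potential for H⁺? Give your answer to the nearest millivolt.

-10 mV

E = (58.9/z) · log₁₀([H⁺]_out/[H⁺]_in) with z = +1.
= (58.9/1) · log₁₀(0.0000446/0.0000663) = 58.90 · log₁₀(0.6727)
= 58.90 · (-0.1722) = -10.14 mV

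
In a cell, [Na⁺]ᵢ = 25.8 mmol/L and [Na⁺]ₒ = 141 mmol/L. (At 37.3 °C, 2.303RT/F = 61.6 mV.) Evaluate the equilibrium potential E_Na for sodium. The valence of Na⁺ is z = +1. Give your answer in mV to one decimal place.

E = (61.6/z) · log₁₀([Na⁺]_out/[Na⁺]_in) with z = +1.
= (61.6/1) · log₁₀(141/25.8) = 61.60 · log₁₀(5.465)
= 61.60 · (0.7376) = 45.44 mV

45.4 mV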